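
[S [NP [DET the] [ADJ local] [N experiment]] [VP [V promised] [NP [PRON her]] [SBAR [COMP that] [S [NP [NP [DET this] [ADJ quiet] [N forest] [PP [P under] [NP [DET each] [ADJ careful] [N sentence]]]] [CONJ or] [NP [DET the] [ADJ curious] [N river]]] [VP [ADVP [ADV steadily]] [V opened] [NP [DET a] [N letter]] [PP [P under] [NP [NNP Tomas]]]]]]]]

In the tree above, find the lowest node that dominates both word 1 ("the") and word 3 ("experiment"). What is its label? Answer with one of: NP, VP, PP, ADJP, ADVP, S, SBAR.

NP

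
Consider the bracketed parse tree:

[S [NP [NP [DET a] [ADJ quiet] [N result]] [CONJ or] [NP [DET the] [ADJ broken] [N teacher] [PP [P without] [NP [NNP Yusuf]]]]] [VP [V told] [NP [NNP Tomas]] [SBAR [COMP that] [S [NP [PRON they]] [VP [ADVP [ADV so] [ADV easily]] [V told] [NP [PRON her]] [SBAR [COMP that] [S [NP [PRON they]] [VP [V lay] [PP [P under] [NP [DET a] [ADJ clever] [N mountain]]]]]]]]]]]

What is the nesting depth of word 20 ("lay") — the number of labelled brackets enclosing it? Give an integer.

9

Counting open brackets not yet closed at "lay": [S [VP [SBAR [S [VP [SBAR [S [VP [V = 9.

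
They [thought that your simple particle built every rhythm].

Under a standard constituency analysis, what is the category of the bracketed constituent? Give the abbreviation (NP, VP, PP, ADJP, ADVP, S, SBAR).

VP

The bracketed span "thought that your simple particle built every rhythm" is headed by "thought", making it a verb phrase (VP).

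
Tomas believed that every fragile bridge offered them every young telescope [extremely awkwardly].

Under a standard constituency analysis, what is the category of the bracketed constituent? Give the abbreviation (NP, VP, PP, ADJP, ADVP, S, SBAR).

ADVP

The span is built around the adverb "awkwardly" — an adverb phrase (ADVP).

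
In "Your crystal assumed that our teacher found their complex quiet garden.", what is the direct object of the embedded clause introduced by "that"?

their complex quiet garden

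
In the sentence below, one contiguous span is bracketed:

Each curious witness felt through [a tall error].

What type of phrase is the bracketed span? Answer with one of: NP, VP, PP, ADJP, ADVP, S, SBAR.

"error" is the head of the bracketed span, so the span is a noun phrase: NP.

NP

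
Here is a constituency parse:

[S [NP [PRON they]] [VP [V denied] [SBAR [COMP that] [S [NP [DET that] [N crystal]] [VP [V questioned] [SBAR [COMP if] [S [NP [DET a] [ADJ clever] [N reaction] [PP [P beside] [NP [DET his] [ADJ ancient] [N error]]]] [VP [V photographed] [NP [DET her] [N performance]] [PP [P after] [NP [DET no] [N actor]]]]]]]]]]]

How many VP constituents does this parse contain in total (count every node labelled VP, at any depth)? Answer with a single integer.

Listing each VP by its span: [VP denied that that crystal questioned if a clever reaction beside his ancient error photographed her performance after no actor]; [VP questioned if a clever reaction beside his ancient error photographed her performance after no actor]; [VP photographed her performance after no actor] — that makes 3.

3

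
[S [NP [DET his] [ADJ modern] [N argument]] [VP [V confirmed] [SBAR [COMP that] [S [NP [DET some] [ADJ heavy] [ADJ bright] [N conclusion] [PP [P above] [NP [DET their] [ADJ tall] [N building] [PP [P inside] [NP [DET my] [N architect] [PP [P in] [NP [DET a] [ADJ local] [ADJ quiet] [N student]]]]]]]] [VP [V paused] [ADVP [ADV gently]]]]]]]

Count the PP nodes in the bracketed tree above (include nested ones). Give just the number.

3

The PP constituents are: [PP above their tall building inside my architect in a local quiet student]; [PP inside my architect in a local quiet student]; [PP in a local quiet student]. Total: 3.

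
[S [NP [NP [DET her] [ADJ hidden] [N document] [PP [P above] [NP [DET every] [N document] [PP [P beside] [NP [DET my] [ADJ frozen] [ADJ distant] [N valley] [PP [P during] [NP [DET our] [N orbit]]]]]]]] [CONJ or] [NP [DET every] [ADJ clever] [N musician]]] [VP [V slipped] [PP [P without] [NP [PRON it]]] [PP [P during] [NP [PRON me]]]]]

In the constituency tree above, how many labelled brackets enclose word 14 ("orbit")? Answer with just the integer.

10

Path from the root down to the word: S → NP → NP → PP → NP → PP → NP → PP → NP → N. That is 10 enclosing brackets.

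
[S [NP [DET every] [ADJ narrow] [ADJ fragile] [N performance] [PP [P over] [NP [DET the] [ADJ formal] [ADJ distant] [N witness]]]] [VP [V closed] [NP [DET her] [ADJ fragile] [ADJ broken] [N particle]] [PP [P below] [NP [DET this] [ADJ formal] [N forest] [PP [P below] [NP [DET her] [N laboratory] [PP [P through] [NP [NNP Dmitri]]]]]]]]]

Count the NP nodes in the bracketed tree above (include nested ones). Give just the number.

6

Listing each NP by its span: [NP every narrow fragile performance over the formal distant witness]; [NP the formal distant witness]; [NP her fragile broken particle]; [NP this formal forest below her laboratory through Dmitri]; [NP her laboratory through Dmitri]; [NP Dmitri] — that makes 6.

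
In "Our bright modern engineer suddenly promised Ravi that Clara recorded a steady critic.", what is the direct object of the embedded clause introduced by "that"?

a steady critic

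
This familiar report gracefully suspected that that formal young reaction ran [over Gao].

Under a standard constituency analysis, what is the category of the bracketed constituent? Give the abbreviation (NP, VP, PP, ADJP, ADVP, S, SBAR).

The bracketed span "over Gao" is headed by "over", making it a prepositional phrase (PP).

PP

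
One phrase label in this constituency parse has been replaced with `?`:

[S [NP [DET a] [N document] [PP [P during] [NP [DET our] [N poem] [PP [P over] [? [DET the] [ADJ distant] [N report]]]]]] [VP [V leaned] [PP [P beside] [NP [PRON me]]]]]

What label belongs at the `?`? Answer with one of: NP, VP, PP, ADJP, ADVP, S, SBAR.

Looking at what the `?` directly dominates — DET 'the', ADJ 'distant', N 'report' — this is a noun phrase (NP).

NP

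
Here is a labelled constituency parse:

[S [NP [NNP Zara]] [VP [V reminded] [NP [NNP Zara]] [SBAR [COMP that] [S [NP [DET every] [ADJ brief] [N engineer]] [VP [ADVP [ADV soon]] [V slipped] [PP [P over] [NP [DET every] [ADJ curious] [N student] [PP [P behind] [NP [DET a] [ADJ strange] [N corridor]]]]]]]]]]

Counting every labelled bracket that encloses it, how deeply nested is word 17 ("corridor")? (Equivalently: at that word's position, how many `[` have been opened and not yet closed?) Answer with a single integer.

10

Path from the root down to the word: S → VP → SBAR → S → VP → PP → NP → PP → NP → N. That is 10 enclosing brackets.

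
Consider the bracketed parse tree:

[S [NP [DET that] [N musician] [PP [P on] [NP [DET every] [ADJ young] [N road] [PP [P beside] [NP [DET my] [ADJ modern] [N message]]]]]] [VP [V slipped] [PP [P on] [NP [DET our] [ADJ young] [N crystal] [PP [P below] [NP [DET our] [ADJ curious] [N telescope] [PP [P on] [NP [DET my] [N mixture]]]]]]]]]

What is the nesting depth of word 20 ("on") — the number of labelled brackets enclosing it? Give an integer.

8

The word sits inside P, which is inside PP, inside NP, inside PP, inside NP, inside PP, inside VP, inside S — 8 brackets in all.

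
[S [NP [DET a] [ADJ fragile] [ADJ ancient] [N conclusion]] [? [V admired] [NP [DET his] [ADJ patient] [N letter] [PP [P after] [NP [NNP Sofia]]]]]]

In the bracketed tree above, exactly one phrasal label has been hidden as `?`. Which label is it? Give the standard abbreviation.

VP

A constituent whose immediate children are V 'admired', NP is a verb phrase: VP.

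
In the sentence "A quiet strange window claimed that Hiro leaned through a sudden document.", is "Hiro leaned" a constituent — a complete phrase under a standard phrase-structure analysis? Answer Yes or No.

No

The sequence begins inside the noun phrase "Hiro" and ends inside the verb phrase "leaned through a sudden document"; it crosses a phrase boundary, so no single node in the tree spans exactly those words.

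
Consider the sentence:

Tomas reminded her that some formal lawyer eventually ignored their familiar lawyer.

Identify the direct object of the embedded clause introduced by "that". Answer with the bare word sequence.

their familiar lawyer

The verb of the embedded clause introduced by "that" is "ignored"; its direct object is the NP "their familiar lawyer".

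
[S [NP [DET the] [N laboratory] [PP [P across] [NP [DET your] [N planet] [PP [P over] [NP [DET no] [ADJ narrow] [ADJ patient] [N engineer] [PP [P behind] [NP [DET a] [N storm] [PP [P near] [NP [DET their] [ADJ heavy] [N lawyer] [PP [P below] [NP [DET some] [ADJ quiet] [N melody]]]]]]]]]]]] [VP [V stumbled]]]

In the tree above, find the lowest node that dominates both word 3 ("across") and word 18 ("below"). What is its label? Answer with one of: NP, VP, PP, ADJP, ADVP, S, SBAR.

PP

Word 3 lies under S → NP → PP → P; word 18 lies under S → NP → PP → NP → PP → NP → PP → NP → PP → NP → PP → P. The lowest shared node is the PP.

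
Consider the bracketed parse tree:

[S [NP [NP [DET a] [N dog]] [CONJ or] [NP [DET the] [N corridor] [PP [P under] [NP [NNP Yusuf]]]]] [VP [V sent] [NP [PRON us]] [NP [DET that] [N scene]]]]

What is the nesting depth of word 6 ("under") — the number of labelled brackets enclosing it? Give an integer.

5

Path from the root down to the word: S → NP → NP → PP → P. That is 5 enclosing brackets.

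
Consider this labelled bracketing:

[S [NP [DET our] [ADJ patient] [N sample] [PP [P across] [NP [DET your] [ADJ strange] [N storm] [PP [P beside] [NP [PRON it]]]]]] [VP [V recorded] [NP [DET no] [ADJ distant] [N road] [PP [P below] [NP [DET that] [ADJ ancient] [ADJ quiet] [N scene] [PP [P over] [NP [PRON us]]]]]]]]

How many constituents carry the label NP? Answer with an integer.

6

Scanning left to right, an opening `[NP` appears at word positions 1, 5, 9, 11, 15, 20 — 6 in total.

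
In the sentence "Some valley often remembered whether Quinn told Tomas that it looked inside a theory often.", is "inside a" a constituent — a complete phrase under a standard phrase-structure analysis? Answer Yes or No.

No

The sequence begins inside the preposition "inside" and ends inside the noun phrase "a theory"; it crosses a phrase boundary, so no single node in the tree spans exactly those words.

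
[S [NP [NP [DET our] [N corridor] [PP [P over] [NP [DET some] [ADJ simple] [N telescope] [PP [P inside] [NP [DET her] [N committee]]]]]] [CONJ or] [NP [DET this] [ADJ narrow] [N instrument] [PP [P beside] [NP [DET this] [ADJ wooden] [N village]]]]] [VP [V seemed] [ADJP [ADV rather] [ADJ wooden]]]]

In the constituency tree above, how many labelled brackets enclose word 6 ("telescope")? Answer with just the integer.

6

Path from the root down to the word: S → NP → NP → PP → NP → N. That is 6 enclosing brackets.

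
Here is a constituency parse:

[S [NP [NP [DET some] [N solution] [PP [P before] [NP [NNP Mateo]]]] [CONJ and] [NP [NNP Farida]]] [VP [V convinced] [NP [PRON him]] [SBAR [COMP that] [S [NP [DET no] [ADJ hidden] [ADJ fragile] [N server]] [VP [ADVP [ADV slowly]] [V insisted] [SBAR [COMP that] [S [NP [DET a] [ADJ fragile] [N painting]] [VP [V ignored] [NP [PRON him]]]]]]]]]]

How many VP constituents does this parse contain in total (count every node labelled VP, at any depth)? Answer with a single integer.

3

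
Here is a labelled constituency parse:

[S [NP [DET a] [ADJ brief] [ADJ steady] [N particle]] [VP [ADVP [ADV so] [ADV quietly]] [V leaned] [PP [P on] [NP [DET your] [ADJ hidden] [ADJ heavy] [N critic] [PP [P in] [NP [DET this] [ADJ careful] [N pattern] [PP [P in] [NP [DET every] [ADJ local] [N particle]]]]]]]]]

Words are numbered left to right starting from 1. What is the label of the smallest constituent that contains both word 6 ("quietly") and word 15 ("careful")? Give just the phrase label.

VP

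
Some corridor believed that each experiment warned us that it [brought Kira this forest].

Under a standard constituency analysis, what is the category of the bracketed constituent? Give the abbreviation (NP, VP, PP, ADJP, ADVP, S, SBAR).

VP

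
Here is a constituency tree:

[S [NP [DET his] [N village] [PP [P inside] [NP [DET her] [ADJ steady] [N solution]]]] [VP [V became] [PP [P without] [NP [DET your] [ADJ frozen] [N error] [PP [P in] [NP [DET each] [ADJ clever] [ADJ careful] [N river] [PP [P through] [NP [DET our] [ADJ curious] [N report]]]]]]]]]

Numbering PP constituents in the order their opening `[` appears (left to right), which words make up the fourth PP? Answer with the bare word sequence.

through our curious report

Opening `[PP` markers occur at word positions 3, 8, 12, 17; the fourth of these opens the constituent [PP through our curious report].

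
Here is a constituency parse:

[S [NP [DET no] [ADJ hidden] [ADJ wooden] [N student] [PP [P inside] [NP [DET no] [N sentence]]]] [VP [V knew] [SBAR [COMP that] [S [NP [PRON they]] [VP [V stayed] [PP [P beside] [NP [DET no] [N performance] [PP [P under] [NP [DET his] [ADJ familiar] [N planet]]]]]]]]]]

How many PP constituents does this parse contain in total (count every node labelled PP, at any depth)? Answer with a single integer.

3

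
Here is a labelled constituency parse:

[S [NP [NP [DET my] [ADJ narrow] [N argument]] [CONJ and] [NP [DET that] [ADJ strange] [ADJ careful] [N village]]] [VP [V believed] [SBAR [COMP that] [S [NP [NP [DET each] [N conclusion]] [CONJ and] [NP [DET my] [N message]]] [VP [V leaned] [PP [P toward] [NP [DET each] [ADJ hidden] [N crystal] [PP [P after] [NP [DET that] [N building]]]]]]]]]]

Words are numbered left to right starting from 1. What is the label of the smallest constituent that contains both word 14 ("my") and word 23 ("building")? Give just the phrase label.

Word 14 lies under S → VP → SBAR → S → NP → NP → DET; word 23 lies under S → VP → SBAR → S → VP → PP → NP → PP → NP → N. The lowest shared node is the S.

S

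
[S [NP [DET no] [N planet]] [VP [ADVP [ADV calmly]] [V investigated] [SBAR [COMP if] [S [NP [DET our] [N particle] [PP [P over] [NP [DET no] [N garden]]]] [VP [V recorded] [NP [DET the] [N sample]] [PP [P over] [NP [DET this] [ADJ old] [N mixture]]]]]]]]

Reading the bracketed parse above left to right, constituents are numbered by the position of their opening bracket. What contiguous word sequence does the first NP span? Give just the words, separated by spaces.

Opening `[NP` markers occur at word positions 1, 6, 9, 12, 15; the first of these opens the constituent [NP no planet].

no planet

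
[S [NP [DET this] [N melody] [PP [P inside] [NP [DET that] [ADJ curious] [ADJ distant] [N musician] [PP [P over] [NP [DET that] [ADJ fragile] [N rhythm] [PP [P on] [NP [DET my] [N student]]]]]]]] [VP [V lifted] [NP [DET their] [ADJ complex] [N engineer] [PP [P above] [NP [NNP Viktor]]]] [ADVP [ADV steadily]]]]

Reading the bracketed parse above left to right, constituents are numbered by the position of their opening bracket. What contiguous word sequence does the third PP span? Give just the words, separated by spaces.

on my student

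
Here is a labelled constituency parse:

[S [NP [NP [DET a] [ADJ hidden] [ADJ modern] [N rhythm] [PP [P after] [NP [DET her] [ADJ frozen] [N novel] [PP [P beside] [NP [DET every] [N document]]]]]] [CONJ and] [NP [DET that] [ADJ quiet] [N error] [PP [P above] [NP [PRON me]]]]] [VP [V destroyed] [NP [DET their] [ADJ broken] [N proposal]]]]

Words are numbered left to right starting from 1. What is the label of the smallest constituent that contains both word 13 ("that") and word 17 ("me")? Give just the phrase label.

The smallest bracket enclosing both words is [NP that quiet error above me], so the label is NP.

NP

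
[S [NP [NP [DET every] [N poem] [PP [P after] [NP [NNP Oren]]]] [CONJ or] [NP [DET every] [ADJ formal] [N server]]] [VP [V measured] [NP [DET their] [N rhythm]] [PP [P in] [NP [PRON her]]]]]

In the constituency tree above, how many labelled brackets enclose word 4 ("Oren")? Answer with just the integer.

6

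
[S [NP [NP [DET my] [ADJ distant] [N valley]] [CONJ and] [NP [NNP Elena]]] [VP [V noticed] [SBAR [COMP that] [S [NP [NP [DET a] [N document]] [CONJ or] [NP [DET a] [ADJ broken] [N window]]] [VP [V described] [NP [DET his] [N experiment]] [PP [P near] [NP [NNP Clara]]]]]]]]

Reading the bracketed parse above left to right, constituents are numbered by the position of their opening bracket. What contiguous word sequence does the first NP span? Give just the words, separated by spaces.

The NP opening brackets appear, in order, over: "my distant valley and Elena"; "my distant valley"; "Elena"; "a document or a broken window"; "a document"; "a broken window"; "his experiment"; "Clara". The first one spans "my distant valley and Elena".

my distant valley and Elena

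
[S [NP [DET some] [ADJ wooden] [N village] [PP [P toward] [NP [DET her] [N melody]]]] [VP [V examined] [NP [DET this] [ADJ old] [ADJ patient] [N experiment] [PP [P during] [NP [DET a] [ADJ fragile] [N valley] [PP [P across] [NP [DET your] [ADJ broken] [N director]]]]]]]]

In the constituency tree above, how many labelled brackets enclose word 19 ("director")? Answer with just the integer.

The word sits inside N, which is inside NP, inside PP, inside NP, inside PP, inside NP, inside VP, inside S — 8 brackets in all.

8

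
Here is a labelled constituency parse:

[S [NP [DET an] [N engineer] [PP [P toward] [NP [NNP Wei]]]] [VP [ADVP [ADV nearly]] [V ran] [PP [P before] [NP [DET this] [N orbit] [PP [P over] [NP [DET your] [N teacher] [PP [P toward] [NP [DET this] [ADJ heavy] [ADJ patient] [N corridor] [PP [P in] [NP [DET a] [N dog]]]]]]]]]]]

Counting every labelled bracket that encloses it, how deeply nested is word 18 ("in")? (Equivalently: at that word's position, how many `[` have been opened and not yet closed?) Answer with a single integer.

Counting open brackets not yet closed at "in": [S [VP [PP [NP [PP [NP [PP [NP [PP [P = 10.

10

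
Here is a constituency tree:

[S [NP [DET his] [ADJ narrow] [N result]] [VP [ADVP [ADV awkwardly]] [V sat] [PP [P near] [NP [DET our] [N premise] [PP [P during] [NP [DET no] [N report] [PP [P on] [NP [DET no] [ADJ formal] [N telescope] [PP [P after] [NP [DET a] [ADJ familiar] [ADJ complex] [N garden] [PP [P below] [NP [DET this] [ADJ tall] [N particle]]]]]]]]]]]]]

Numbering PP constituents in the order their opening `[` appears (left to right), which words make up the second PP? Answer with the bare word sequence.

In left-to-right order the PP constituents are "near our premise during no report on no formal telescope after a familiar complex garden below this tall particle"; "during no report on no formal telescope after a familiar complex garden below this tall particle"; "on no formal telescope after a familiar complex garden below this tall particle"; "after a familiar complex garden below this tall particle"; "below this tall particle". Number 2 is "during no report on no formal telescope after a familiar complex garden below this tall particle".

during no report on no formal telescope after a familiar complex garden below this tall particle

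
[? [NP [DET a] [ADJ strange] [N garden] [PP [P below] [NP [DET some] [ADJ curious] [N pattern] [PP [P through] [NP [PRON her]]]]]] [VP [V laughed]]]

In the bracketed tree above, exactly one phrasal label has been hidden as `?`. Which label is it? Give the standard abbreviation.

The `?` node immediately contains: NP, VP. That is the internal structure of a clause, so the label is S.

S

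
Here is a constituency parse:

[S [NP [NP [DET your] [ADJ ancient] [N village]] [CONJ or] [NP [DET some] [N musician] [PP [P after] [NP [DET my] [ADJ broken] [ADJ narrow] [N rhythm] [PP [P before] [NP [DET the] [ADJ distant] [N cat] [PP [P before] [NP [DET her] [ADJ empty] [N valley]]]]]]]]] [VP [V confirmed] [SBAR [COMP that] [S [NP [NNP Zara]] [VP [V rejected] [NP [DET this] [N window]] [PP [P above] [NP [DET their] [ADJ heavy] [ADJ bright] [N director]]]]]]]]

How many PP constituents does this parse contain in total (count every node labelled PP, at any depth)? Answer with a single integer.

4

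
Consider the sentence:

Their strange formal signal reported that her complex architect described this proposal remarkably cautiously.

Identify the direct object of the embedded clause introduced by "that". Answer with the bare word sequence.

this proposal

The verb of the embedded clause introduced by "that" is "described"; its direct object is the NP "this proposal".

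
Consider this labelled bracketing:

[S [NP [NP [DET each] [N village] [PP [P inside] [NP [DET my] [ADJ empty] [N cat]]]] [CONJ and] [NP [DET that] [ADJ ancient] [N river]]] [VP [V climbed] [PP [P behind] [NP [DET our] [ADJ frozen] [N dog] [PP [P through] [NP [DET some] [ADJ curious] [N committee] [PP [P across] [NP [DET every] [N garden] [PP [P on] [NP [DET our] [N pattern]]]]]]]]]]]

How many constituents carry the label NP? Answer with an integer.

8

Scanning left to right, an opening `[NP` appears at word positions 1, 1, 4, 8, 13, 17, 21, 24 — 8 in total.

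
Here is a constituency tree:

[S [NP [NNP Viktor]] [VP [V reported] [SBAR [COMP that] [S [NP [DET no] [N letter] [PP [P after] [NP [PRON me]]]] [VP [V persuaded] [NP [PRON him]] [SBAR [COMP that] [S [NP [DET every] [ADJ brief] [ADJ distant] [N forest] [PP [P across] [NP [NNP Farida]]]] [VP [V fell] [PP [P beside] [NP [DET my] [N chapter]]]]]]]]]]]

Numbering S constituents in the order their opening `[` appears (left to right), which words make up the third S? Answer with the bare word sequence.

every brief distant forest across Farida fell beside my chapter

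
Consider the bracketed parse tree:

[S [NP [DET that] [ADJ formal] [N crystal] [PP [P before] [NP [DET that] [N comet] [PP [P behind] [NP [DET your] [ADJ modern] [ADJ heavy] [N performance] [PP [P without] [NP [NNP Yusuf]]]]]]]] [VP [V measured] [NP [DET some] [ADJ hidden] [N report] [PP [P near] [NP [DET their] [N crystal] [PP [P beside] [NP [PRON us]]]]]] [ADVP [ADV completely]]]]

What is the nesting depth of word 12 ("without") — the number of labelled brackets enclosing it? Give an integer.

8

The word sits inside P, which is inside PP, inside NP, inside PP, inside NP, inside PP, inside NP, inside S — 8 brackets in all.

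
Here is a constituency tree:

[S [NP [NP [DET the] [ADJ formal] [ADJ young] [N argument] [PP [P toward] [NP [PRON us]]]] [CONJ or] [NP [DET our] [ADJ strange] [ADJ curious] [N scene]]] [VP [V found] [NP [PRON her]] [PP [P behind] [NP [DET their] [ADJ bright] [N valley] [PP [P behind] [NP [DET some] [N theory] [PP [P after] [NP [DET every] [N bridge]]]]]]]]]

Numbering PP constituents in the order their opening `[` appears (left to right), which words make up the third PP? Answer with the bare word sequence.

behind some theory after every bridge

Opening `[PP` markers occur at word positions 5, 14, 18, 21; the third of these opens the constituent [PP behind some theory after every bridge].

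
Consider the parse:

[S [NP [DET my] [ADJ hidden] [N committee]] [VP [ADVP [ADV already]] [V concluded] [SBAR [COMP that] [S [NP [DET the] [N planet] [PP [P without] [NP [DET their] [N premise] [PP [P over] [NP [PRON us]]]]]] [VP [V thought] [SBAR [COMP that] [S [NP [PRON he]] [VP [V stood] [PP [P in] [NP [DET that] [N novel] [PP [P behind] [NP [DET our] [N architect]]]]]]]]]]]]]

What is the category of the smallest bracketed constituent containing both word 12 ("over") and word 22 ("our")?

S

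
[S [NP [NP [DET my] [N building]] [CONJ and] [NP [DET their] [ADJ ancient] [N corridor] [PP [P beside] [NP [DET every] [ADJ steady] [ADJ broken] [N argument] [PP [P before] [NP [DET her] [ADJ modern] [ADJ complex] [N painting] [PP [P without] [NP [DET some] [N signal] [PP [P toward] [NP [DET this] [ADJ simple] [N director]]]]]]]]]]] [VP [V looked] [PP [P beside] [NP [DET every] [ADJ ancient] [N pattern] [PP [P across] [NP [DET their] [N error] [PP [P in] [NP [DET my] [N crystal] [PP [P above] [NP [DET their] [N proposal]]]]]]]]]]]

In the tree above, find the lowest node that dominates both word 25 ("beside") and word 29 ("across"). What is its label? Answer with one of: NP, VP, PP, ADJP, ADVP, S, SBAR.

The smallest bracket enclosing both words is [PP beside every ancient pattern across their error in my crystal above their proposal], so the label is PP.

PP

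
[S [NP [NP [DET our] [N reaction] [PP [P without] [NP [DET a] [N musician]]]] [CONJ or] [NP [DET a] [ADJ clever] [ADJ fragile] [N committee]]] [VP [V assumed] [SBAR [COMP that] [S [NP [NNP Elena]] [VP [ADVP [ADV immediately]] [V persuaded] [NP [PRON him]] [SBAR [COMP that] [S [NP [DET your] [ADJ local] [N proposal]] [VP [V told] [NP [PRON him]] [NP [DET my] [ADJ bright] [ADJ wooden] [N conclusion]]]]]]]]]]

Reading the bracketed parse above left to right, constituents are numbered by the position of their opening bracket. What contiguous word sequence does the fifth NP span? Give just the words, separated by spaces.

In left-to-right order the NP constituents are "our reaction without a musician or a clever fragile committee"; "our reaction without a musician"; "a musician"; "a clever fragile committee"; "Elena"; "him"; "your local proposal"; "him"; "my bright wooden conclusion". Number 5 is "Elena".

Elena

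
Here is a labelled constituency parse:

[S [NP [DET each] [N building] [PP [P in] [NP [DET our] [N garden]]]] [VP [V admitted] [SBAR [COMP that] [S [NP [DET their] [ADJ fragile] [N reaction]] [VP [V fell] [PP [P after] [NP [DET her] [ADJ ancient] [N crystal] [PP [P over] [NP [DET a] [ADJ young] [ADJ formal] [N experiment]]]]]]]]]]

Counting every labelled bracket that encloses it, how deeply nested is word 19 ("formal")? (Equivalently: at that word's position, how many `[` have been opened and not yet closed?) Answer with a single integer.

10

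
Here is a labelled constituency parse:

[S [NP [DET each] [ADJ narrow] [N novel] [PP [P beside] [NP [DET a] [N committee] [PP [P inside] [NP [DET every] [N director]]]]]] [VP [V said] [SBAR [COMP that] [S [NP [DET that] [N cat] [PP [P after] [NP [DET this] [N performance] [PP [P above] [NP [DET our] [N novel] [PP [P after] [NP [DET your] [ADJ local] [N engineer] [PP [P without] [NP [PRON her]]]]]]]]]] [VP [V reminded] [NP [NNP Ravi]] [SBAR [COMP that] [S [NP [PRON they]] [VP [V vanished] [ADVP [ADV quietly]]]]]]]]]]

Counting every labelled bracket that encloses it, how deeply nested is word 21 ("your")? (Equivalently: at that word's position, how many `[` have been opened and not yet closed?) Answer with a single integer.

12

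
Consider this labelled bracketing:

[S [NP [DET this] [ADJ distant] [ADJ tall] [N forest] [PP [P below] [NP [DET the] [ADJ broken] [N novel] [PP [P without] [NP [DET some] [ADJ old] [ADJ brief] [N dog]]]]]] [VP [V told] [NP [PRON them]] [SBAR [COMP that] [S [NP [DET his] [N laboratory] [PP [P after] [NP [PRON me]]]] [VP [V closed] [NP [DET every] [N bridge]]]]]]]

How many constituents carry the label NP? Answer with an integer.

7

The NP constituents are: [NP this distant tall forest below the broken novel without some old brief dog]; [NP the broken novel without some old brief dog]; [NP some old brief dog]; [NP them]; [NP his laboratory after me]; [NP me] …. Total: 7.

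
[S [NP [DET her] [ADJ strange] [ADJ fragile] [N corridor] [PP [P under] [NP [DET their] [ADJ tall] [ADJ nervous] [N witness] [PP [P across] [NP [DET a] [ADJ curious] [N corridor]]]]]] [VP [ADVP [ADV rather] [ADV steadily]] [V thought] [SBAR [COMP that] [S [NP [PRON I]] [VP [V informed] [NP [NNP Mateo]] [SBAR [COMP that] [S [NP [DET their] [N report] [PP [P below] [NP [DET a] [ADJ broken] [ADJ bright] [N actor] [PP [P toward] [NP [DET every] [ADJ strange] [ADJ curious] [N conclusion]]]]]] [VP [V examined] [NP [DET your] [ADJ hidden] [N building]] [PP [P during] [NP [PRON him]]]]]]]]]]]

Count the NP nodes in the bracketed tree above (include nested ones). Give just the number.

The NP constituents are: [NP her strange fragile corridor under their tall nervous witness across a curious corridor]; [NP their tall nervous witness across a curious corridor]; [NP a curious corridor]; [NP I]; [NP Mateo]; [NP their report below a broken bright actor toward every strange curious conclusion] …. Total: 10.

10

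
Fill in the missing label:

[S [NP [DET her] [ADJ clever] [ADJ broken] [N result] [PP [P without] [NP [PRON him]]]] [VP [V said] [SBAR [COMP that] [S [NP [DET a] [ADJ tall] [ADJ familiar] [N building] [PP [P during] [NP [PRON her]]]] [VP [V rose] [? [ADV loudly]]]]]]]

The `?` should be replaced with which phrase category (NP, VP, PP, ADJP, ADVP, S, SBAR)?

A constituent whose immediate children are ADV 'loudly' is an adverb phrase: ADVP.

ADVP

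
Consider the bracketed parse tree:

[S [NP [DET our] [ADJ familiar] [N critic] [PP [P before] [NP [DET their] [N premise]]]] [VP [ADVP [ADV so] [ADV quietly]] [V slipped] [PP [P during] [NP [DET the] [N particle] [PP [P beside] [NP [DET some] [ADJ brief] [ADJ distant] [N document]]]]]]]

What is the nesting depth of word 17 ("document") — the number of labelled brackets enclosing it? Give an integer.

Counting open brackets not yet closed at "document": [S [VP [PP [NP [PP [NP [N = 7.

7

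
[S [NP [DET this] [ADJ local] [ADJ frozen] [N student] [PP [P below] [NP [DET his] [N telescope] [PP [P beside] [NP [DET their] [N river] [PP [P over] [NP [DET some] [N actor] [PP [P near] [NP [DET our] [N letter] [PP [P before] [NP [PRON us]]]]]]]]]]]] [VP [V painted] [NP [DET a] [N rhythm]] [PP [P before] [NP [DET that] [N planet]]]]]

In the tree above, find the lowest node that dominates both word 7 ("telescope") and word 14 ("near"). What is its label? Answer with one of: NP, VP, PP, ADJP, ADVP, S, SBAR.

Both words fall inside [NP his telescope beside their river over some actor near our letter before us] (words 6–18), and no smaller constituent contains them both. Label: NP.

NP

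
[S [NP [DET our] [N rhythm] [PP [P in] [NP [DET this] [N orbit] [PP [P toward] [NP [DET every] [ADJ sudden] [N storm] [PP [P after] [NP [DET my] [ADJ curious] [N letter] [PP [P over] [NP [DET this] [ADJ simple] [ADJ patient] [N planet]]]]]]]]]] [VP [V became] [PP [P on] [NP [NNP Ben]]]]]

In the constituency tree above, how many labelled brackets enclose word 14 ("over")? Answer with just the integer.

The word sits inside P, which is inside PP, inside NP, inside PP, inside NP, inside PP, inside NP, inside PP, inside NP, inside S — 10 brackets in all.

10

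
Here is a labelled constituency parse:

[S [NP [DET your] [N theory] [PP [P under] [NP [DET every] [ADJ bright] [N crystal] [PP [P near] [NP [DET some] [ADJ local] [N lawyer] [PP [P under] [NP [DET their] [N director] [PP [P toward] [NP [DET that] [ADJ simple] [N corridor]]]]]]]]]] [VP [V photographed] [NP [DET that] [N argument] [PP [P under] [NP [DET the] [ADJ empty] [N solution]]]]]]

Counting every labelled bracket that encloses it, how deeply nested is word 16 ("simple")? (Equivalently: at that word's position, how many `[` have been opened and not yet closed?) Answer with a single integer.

11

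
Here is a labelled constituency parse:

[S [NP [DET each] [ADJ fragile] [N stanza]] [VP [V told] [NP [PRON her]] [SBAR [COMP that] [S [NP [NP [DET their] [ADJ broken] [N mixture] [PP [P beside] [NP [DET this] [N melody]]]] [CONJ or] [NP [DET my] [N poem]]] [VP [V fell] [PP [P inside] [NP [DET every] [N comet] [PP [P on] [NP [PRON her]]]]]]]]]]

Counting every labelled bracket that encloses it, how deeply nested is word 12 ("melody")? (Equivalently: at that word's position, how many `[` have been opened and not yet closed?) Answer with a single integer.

9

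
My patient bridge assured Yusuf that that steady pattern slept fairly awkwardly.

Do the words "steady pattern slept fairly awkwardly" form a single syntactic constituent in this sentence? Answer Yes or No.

No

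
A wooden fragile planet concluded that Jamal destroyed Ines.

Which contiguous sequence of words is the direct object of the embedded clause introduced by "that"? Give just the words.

Ines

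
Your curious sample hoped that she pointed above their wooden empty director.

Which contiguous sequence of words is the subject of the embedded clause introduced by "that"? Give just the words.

she

"she" is the NP that combines with the VP headed by "pointed" to form the embedded clause introduced by "that" — the subject.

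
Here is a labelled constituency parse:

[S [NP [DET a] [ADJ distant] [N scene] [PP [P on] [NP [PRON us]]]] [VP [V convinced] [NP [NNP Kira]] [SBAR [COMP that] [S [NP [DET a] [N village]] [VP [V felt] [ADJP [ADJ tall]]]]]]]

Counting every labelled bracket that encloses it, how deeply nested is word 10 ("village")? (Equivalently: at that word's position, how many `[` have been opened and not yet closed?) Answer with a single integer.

6

Counting open brackets not yet closed at "village": [S [VP [SBAR [S [NP [N = 6.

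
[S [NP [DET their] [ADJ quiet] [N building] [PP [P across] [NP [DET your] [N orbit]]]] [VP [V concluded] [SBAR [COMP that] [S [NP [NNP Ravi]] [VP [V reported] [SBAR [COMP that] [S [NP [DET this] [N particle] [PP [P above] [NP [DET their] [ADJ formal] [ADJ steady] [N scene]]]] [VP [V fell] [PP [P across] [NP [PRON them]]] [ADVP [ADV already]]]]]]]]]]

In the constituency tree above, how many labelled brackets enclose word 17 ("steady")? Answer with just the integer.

11

Path from the root down to the word: S → VP → SBAR → S → VP → SBAR → S → NP → PP → NP → ADJ. That is 11 enclosing brackets.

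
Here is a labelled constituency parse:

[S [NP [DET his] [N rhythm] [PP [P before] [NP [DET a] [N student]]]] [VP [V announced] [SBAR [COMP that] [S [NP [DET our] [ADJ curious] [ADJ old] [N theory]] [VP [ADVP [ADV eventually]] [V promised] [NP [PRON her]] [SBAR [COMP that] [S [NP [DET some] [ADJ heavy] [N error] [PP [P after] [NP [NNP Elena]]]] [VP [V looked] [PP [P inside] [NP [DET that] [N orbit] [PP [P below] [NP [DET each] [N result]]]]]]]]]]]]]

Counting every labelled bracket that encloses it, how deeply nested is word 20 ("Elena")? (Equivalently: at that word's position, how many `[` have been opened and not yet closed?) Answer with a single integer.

Counting open brackets not yet closed at "Elena": [S [VP [SBAR [S [VP [SBAR [S [NP [PP [NP [NNP = 11.

11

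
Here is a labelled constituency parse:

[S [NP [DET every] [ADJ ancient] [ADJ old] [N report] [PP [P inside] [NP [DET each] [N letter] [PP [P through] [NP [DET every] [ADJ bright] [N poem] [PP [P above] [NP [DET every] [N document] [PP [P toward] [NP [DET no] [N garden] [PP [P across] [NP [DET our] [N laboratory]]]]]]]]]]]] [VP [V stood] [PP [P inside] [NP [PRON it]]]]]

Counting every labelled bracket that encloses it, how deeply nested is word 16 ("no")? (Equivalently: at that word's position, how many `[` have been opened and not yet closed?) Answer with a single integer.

11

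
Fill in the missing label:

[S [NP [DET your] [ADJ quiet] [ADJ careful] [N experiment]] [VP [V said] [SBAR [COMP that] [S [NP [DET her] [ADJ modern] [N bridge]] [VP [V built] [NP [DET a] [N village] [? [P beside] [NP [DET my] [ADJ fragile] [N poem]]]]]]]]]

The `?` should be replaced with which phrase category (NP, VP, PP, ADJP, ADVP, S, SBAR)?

PP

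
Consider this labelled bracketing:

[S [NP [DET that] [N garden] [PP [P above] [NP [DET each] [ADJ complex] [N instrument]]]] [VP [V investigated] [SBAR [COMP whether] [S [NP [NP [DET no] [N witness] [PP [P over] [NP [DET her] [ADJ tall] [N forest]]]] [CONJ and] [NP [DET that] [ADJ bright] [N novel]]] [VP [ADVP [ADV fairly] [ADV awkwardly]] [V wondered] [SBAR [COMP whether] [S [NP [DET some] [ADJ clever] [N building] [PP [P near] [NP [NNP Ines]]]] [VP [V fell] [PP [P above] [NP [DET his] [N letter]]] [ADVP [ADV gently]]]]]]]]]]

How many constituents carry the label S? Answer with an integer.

3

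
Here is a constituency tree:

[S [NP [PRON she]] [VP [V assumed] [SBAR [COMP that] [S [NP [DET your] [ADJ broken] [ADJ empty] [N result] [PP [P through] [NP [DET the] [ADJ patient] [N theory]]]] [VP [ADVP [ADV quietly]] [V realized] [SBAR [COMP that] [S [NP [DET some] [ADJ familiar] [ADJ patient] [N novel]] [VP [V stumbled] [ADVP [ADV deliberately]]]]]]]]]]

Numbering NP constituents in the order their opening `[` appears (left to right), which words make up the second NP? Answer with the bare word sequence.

The NP opening brackets appear, in order, over: "she"; "your broken empty result through the patient theory"; "the patient theory"; "some familiar patient novel". The second one spans "your broken empty result through the patient theory".

your broken empty result through the patient theory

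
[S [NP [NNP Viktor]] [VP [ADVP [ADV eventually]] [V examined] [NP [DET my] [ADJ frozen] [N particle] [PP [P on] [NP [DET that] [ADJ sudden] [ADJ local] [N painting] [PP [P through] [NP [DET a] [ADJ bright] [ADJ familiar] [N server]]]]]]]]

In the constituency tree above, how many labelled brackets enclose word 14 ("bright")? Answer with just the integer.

8

Counting open brackets not yet closed at "bright": [S [VP [NP [PP [NP [PP [NP [ADJ = 8.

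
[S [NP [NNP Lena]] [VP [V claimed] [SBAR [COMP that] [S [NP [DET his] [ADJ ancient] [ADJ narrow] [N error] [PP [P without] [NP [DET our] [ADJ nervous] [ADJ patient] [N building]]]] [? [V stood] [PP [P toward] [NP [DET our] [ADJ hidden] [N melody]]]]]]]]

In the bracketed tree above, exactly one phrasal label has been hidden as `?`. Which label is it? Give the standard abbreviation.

VP

The `?` node immediately contains: V 'stood', PP. That is the internal structure of a verb phrase, so the label is VP.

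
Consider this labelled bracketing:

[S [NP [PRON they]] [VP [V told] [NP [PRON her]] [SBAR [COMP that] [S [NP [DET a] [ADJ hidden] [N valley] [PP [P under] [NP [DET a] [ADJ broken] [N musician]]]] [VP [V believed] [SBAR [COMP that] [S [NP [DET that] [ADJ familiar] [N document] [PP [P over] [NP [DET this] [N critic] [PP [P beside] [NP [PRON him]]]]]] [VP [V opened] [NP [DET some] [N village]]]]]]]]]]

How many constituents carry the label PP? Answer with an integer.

Listing each PP by its span: [PP under a broken musician]; [PP over this critic beside him]; [PP beside him] — that makes 3.

3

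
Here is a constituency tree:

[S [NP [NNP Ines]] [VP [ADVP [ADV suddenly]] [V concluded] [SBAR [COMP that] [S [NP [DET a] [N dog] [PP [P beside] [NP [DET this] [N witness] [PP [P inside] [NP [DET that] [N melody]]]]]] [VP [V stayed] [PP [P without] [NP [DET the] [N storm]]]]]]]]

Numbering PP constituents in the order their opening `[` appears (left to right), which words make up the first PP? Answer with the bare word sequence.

beside this witness inside that melody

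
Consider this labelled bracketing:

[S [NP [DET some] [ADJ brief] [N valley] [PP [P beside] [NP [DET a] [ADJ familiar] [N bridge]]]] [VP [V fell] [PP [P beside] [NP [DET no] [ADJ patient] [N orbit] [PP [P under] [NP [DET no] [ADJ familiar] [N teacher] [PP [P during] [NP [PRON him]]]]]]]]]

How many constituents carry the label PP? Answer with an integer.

4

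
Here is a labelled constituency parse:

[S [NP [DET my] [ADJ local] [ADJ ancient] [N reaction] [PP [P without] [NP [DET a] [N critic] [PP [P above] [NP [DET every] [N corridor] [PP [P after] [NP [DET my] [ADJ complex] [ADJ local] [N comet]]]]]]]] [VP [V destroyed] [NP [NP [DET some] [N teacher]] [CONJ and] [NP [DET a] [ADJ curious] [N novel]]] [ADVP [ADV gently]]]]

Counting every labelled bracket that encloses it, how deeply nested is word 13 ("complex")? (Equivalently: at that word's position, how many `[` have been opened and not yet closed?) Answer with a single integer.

9

Path from the root down to the word: S → NP → PP → NP → PP → NP → PP → NP → ADJ. That is 9 enclosing brackets.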